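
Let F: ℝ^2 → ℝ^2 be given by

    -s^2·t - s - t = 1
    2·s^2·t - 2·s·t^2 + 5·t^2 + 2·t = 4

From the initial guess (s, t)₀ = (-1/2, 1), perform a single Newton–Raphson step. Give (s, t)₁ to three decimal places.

(-4.450, -0.400)

At (-1/2, 1): F = (-1.750, 4.500).
Jacobian J = [[-2·s·t - 1, -s^2 - 1], [4·s·t - 2·t^2, 2·s^2 - 4·s·t + 10·t + 2]].
At the point, J = [[0.000, -1.250], [-4.000, 14.500]] (det J = -5.000).
Solving J·Δ = −F gives Δ = (-3.950, -1.400).
Then the next iterate is (s, t)₁ = (-4.450, -0.400).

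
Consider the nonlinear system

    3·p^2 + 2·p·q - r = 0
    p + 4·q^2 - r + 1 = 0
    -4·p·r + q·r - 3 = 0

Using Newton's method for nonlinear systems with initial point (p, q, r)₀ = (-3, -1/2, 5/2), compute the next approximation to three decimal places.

At (-3, -1/2, 5/2): F = (27.500, -3.500, 25.750).
Jacobian J = [[6·p + 2·q, 2·p, -1], [1, 8·q, -1], [-4·r, r, -4·p + q]].
At the point, J = [[-19.000, -6.000, -1.000], [1.000, -4.000, -1.000], [-10.000, 2.500, 11.500]] (det J = 873.000).
Solving J·Δ = −F gives Δ = (1.578, -0.279, -0.806).
Then the next iterate is (p, q, r)₁ = (-1.422, -0.779, 1.694).

(-1.422, -0.779, 1.694)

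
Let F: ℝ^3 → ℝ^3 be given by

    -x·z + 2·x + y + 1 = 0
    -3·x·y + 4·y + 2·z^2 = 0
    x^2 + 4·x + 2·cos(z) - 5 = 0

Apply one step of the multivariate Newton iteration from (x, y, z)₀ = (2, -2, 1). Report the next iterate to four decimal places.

(1.0000, -1.9042, 1.0479)

At (2, -2, 1): F = (1.0000, 6.0000, 8.080605).
Jacobian J = [[-z + 2, 1, -x], [-3·y, -3·x + 4, 4·z], [2·x + 4, 0, -2·sin(z)]].
At the point, J = [[1.0000, 1.0000, -2.0000], [6.0000, -2.0000, 4.0000], [8.0000, 0.0000, -1.682942]] (det J = 13.463536).
Solving J·Δ = −F gives Δ = (-1.0000, 0.0958, 0.0479).
Then the next iterate is (x, y, z)₁ = (1.0000, -1.9042, 1.0479).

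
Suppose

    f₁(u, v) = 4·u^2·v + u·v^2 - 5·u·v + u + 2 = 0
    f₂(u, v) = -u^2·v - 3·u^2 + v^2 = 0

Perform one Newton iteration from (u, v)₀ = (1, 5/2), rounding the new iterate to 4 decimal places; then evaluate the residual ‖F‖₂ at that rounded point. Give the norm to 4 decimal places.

At (1, 5/2): F = (6.7500, 0.7500).
Jacobian J = [[8·u·v + v^2 - 5·v + 1, 4·u^2 + 2·u·v - 5·u], [-2·u·v - 6·u, -u^2 + 2·v]].
At the point, J = [[14.7500, 4.0000], [-11.0000, 4.0000]] (det J = 103.0000).
Solving J·Δ = −F gives Δ = (-0.2330, -0.8283).
Then the next iterate is (u, v)₁ = (0.7670, 1.6717).
Re-evaluating at (0.7670, 1.6717): F = (2.433245, 0.046271), so ‖F‖₂ = 2.4337.

2.4337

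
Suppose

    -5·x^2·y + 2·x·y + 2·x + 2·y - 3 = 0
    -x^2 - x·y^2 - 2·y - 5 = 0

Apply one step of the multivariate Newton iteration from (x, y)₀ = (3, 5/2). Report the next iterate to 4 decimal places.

At (3, 5/2): F = (-89.5000, -37.7500).
Jacobian J = [[-10·x·y + 2·y + 2, -5·x^2 + 2·x + 2], [-2·x - y^2, -2·x·y - 2]].
At the point, J = [[-68.0000, -37.0000], [-12.2500, -17.0000]] (det J = 702.7500).
Solving J·Δ = −F gives Δ = (-0.1775, -2.0927).
Then the next iterate is (x, y)₁ = (2.8225, 0.4073).

(2.8225, 0.4073)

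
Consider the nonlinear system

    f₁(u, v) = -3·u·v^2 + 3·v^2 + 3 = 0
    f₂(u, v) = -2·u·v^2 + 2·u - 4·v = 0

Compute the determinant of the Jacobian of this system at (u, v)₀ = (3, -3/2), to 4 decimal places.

-49.5000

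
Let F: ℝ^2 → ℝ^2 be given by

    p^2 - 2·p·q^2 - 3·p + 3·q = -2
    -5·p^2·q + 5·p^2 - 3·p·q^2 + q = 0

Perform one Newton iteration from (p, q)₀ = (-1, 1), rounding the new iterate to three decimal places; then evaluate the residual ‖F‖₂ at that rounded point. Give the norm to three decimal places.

At (-1, 1): F = (11.000, 4.000).
Jacobian J = [[2·p - 2·q^2 - 3, -4·p·q + 3], [-10·p·q + 10·p - 3·q^2, -5·p^2 - 6·p·q + 1]].
At the point, J = [[-7.000, 7.000], [-3.000, 2.000]] (det J = 7.000).
Solving J·Δ = −F gives Δ = (0.857, -0.714).
Then the next iterate is (p, q)₁ = (-0.143, 0.286).
Re-evaluating at (-0.143, 0.286): F = (3.33084, 0.39409), so ‖F‖₂ = 3.354.

3.354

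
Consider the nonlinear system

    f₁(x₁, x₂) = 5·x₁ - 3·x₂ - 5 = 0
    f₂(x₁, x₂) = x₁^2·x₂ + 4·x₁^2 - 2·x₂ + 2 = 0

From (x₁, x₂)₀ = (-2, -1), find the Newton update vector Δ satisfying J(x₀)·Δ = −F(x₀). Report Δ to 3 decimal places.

(0.923, -2.462)

At (-2, -1): F = (-12.000, 16.000).
Jacobian J = [[5, -3], [2·x₁·x₂ + 8·x₁, x₁^2 - 2]].
At the point, J = [[5.000, -3.000], [-12.000, 2.000]] (det J = -26.000).
Solving J·Δ = −F gives Δ = (0.923, -2.462).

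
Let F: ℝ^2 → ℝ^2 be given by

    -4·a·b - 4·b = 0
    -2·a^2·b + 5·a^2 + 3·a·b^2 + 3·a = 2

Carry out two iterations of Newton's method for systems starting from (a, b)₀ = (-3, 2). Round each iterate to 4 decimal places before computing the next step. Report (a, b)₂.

At (-3, 2): F = (16.0000, -38.0000).
Jacobian J = [[-4·b, -4·a - 4], [-4·a·b + 10·a + 3·b^2 + 3, -2·a^2 + 6·a·b]].
At the point, J = [[-8.0000, 8.0000], [9.0000, -54.0000]] (det J = 360.0000).
Solving J·Δ = −F gives Δ = (1.5556, -0.4444).
Then the next iterate is (a, b)₁ = (-1.4444, 1.5556).
Round to (-1.4444, 1.5556) and repeat: F = (2.765235, -12.878486), J = [[-6.2224, 1.7776], [4.803309, -17.654035]].
Δ = (0.2559, -0.6599), so (a, b)₂ = (-1.1885, 0.8957).

(-1.1885, 0.8957)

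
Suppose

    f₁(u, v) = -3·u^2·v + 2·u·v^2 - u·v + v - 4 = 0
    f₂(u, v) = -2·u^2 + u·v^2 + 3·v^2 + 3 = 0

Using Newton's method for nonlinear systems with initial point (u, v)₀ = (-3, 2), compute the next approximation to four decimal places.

At (-3, 2): F = (-74.0000, -15.0000).
Jacobian J = [[-6·u·v + 2·v^2 - v, -3·u^2 + 4·u·v - u + 1], [-4·u + v^2, 2·u·v + 6·v]].
At the point, J = [[42.0000, -47.0000], [16.0000, 0.0000]] (det J = 752.0000).
Solving J·Δ = −F gives Δ = (0.9375, -0.7367).
Then the next iterate is (u, v)₁ = (-2.0625, 1.2633).

(-2.0625, 1.2633)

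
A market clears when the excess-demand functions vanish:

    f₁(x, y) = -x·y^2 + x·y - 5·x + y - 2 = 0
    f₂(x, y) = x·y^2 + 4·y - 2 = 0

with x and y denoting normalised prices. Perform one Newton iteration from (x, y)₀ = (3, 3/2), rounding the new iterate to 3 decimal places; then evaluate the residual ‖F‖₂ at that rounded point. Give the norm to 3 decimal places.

At (3, 3/2): F = (-17.750, 10.750).
Jacobian J = [[-y^2 + y - 5, -2·x·y + x + 1], [y^2, 2·x·y + 4]].
At the point, J = [[-5.750, -5.000], [2.250, 13.000]] (det J = -63.500).
Solving J·Δ = −F gives Δ = (-2.787, -0.344).
Then the next iterate is (x, y)₁ = (0.213, 1.156).
Re-evaluating at (0.213, 1.156): F = (-1.94741, 2.90864), so ‖F‖₂ = 3.500.

3.500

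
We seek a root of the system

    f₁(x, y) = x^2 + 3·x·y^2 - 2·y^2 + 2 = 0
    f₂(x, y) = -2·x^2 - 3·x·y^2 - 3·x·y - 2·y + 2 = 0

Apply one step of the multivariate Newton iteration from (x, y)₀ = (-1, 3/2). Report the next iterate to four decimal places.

(-0.3265, 1.1633)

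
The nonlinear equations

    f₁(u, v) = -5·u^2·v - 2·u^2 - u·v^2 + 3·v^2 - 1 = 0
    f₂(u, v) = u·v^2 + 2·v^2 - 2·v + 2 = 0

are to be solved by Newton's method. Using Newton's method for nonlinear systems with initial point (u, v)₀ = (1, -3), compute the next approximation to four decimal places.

(0.9733, -1.2620)

At (1, -3): F = (30.0000, 35.0000).
Jacobian J = [[-10·u·v - 4·u - v^2, -5·u^2 - 2·u·v + 6·v], [v^2, 2·u·v + 4·v - 2]].
At the point, J = [[17.0000, -17.0000], [9.0000, -20.0000]] (det J = -187.0000).
Solving J·Δ = −F gives Δ = (-0.0267, 1.7380).
Then the next iterate is (u, v)₁ = (0.9733, -1.2620).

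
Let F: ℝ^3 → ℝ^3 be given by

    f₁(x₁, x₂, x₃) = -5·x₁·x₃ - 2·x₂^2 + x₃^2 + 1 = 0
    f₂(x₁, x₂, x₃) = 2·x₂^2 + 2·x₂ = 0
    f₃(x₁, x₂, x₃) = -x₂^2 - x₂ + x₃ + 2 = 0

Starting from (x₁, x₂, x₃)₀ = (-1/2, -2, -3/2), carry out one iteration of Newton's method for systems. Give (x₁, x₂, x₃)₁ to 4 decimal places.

(-0.1111, -1.3333, -2.0000)

At (-1/2, -2, -3/2): F = (-8.5000, 4.0000, -1.5000).
Jacobian J = [[-5·x₃, -4·x₂, -5·x₁ + 2·x₃], [0, 4·x₂ + 2, 0], [0, -2·x₂ - 1, 1]].
At the point, J = [[7.5000, 8.0000, -0.5000], [0.0000, -6.0000, 0.0000], [0.0000, 3.0000, 1.0000]] (det J = -45.0000).
Solving J·Δ = −F gives Δ = (0.3889, 0.6667, -0.5000).
Then the next iterate is (x₁, x₂, x₃)₁ = (-0.1111, -1.3333, -2.0000).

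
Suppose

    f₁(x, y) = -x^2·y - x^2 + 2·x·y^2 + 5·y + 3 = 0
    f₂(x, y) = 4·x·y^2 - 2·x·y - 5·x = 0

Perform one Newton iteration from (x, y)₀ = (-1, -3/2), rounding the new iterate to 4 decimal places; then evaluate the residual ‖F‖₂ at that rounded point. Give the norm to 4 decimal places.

19.7429

At (-1, -3/2): F = (-8.5000, -7.0000).
Jacobian J = [[-2·x·y - 2·x + 2·y^2, -x^2 + 4·x·y + 5], [4·y^2 - 2·y - 5, 8·x·y - 2·x]].
At the point, J = [[3.5000, 10.0000], [7.0000, 14.0000]] (det J = -21.0000).
Solving J·Δ = −F gives Δ = (-2.3333, 1.6667).
Then the next iterate is (x, y)₁ = (-3.3333, 0.1667).
Re-evaluating at (-3.3333, 0.1667): F = (-9.314831, 17.407307), so ‖F‖₂ = 19.7429.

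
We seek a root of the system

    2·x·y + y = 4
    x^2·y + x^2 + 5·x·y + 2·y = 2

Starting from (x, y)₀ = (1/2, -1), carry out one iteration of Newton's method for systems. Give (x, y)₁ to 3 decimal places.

At (1/2, -1): F = (-6.000, -6.500).
Jacobian J = [[2·y, 2·x + 1], [2·x·y + 2·x + 5·y, x^2 + 5·x + 2]].
At the point, J = [[-2.000, 2.000], [-5.000, 4.750]] (det J = 0.500).
Solving J·Δ = −F gives Δ = (31.000, 34.000).
Then the next iterate is (x, y)₁ = (31.500, 33.000).

(31.500, 33.000)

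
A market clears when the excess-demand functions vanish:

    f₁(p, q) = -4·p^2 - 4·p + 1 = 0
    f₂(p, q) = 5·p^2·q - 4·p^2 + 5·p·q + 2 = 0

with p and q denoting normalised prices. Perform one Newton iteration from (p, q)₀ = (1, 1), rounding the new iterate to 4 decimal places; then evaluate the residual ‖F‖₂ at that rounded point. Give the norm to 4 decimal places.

3.3866

At (1, 1): F = (-7.0000, 8.0000).
Jacobian J = [[-8·p - 4, 0], [10·p·q - 8·p + 5·q, 5·p^2 + 5·p]].
At the point, J = [[-12.0000, 0.0000], [7.0000, 10.0000]] (det J = -120.0000).
Solving J·Δ = −F gives Δ = (-0.5833, -0.3917).
Then the next iterate is (p, q)₁ = (0.4167, 0.6083).
Re-evaluating at (0.4167, 0.6083): F = (-1.361356, 3.100960), so ‖F‖₂ = 3.3866.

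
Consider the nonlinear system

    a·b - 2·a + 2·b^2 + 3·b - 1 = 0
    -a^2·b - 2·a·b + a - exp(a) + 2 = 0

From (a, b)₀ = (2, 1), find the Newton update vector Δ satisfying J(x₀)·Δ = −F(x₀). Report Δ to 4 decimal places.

(-0.7239, -0.3027)

At (2, 1): F = (2.0000, -11.389056).
Jacobian J = [[b - 2, a + 4·b + 3], [-2·a·b - 2·b - exp(a) + 1, -a^2 - 2·a]].
At the point, J = [[-1.0000, 9.0000], [-12.389056, -8.0000]] (det J = 119.501505).
Solving J·Δ = −F gives Δ = (-0.7239, -0.3027).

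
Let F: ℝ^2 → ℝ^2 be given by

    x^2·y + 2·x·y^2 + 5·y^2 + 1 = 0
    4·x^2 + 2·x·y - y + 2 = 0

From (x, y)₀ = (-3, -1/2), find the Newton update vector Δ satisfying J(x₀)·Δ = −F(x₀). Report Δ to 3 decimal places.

At (-3, -1/2): F = (-3.750, 41.500).
Jacobian J = [[2·x·y + 2·y^2, x^2 + 4·x·y + 10·y], [8·x + 2·y, 2·x - 1]].
At the point, J = [[3.500, 10.000], [-25.000, -7.000]] (det J = 225.500).
Solving J·Δ = −F gives Δ = (1.724, -0.228).

(1.724, -0.228)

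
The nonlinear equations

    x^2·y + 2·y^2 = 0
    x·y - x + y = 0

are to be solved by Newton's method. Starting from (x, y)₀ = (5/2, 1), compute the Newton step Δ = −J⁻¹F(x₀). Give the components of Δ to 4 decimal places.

At (5/2, 1): F = (8.2500, 1.0000).
Jacobian J = [[2·x·y, x^2 + 4·y], [y - 1, x + 1]].
At the point, J = [[5.0000, 10.2500], [0.0000, 3.5000]] (det J = 17.5000).
Solving J·Δ = −F gives Δ = (-1.0643, -0.2857).

(-1.0643, -0.2857)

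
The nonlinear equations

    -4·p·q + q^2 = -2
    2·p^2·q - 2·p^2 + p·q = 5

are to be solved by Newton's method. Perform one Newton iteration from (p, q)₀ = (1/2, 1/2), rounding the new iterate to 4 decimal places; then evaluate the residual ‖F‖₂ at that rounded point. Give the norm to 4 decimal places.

At (1/2, 1/2): F = (1.2500, -5.0000).
Jacobian J = [[-4·q, -4·p + 2·q], [4·p·q - 4·p + q, 2·p^2 + p]].
At the point, J = [[-2.0000, -1.0000], [-0.5000, 1.0000]] (det J = -2.5000).
Solving J·Δ = −F gives Δ = (-1.5000, 4.2500).
Then the next iterate is (p, q)₁ = (-1.0000, 4.7500).
Re-evaluating at (-1.0000, 4.7500): F = (43.5625, -2.2500), so ‖F‖₂ = 43.6206.

43.6206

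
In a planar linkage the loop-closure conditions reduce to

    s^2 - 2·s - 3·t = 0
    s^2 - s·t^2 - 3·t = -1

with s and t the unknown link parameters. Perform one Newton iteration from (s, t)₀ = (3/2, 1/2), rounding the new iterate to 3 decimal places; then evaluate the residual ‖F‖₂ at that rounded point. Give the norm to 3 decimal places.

21.653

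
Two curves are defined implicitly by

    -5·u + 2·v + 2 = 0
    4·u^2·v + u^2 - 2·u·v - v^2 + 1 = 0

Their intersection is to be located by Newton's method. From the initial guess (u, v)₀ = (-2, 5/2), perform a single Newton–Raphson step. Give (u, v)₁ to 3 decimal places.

(-8.848, -23.120)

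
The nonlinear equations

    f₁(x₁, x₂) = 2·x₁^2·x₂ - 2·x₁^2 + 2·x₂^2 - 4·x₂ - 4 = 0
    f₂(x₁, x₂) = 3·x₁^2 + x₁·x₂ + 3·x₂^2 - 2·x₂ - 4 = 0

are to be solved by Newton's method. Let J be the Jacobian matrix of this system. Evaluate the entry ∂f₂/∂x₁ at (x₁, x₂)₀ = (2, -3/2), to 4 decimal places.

∂f₂/∂x₁ = 6·x₁ + x₂.
At (2, -3/2) this is 10.5000.

10.5000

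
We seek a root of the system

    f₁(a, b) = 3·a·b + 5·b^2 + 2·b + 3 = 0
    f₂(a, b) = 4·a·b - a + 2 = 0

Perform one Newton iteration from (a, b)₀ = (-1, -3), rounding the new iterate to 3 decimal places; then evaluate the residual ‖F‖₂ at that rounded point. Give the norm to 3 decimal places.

At (-1, -3): F = (51.000, 15.000).
Jacobian J = [[3·b, 3·a + 10·b + 2], [4·b - 1, 4·a]].
At the point, J = [[-9.000, -31.000], [-13.000, -4.000]] (det J = -367.000).
Solving J·Δ = −F gives Δ = (0.711, 1.439).
Then the next iterate is (a, b)₁ = (-0.289, -1.561).
Re-evaluating at (-0.289, -1.561): F = (13.41499, 4.09352), so ‖F‖₂ = 14.026.

14.026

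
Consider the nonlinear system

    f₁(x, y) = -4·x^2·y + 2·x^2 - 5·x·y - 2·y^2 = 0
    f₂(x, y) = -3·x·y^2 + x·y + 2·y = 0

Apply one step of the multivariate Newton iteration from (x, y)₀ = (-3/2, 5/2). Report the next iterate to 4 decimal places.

(-2.3704, 0.6079)

At (-3/2, 5/2): F = (-11.7500, 29.3750).
Jacobian J = [[-8·x·y + 4·x - 5·y, -4·x^2 - 5·x - 4·y], [-3·y^2 + y, -6·x·y + x + 2]].
At the point, J = [[11.5000, -11.5000], [-16.2500, 23.0000]] (det J = 77.6250).
Solving J·Δ = −F gives Δ = (-0.8704, -1.8921).
Then the next iterate is (x, y)₁ = (-2.3704, 0.6079).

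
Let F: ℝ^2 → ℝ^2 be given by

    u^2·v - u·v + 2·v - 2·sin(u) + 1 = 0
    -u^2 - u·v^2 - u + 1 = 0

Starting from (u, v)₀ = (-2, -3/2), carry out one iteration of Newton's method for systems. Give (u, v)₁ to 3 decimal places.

(-1.516, -0.856)

At (-2, -3/2): F = (-9.18141, 3.500).
Jacobian J = [[2·u·v - v - 2·cos(u), u^2 - u + 2], [-2·u - v^2 - 1, -2·u·v]].
At the point, J = [[8.33229, 8.000], [0.750, -6.000]] (det J = -55.99376).
Solving J·Δ = −F gives Δ = (0.484, 0.644).
Then the next iterate is (u, v)₁ = (-1.516, -0.856).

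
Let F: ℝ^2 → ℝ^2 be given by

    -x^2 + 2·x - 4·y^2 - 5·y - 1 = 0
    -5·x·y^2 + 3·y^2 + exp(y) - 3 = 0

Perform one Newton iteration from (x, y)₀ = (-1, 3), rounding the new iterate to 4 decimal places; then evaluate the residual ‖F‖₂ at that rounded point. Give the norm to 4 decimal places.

At (-1, 3): F = (-55.0000, 89.085537).
Jacobian J = [[-2·x + 2, -8·y - 5], [-5·y^2, -10·x·y + 6·y + exp(y)]].
At the point, J = [[4.0000, -29.0000], [-45.0000, 68.085537]] (det J = -1032.657852).
Solving J·Δ = −F gives Δ = (-1.1245, -2.0517).
Then the next iterate is (x, y)₁ = (-2.1245, 0.9483).
Re-evaluating at (-2.1245, 0.9483): F = (-18.101092, 11.831663), so ‖F‖₂ = 21.6249.

21.6249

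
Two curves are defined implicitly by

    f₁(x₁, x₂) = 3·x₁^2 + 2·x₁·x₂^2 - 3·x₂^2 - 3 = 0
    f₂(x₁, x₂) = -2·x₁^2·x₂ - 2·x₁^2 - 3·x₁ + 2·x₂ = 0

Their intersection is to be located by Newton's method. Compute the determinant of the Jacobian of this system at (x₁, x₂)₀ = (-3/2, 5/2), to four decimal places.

531.2500

J = [[6·x₁ + 2·x₂^2, 4·x₁·x₂ - 6·x₂], [-4·x₁·x₂ - 4·x₁ - 3, -2·x₁^2 + 2]].
At the point, J = [[3.5000, -30.0000], [18.0000, -2.5000]].
det J = 531.2500.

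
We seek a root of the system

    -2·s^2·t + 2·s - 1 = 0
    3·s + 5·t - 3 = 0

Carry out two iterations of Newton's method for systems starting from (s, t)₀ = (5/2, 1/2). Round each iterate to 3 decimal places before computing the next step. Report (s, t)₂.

At (5/2, 1/2): F = (-2.250, 7.000).
Jacobian J = [[-4·s·t + 2, -2·s^2], [3, 5]].
At the point, J = [[-3.000, -12.500], [3.000, 5.000]] (det J = 22.500).
Solving J·Δ = −F gives Δ = (-3.389, 0.633).
Then the next iterate is (s, t)₁ = (-0.889, 1.133).
Round to (-0.889, 1.133) and repeat: F = (-4.56887, -0.002), J = [[6.02895, -1.58064], [3.000, 5.000]].
Δ = (0.655, -0.393), so (s, t)₂ = (-0.234, 0.740).

(-0.234, 0.740)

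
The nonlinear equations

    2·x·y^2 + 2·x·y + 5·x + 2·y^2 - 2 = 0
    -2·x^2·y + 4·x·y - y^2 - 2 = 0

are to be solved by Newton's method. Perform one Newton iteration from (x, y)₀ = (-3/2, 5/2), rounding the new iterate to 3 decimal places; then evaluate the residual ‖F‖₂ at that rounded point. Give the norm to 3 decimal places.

At (-3/2, 5/2): F = (-23.250, -34.500).
Jacobian J = [[2·y^2 + 2·y + 5, 4·x·y + 2·x + 4·y], [-4·x·y + 4·y, -2·x^2 + 4·x - 2·y]].
At the point, J = [[22.500, -8.000], [25.000, -15.500]] (det J = -148.750).
Solving J·Δ = −F gives Δ = (0.567, -1.311).
Then the next iterate is (x, y)₁ = (-0.933, 1.189).
Re-evaluating at (-0.933, 1.189): F = (-8.69424, -9.92109), so ‖F‖₂ = 13.192.

13.192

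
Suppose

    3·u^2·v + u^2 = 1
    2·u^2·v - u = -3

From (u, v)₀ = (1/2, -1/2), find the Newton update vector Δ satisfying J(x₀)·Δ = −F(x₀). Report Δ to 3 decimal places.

At (1/2, -1/2): F = (-1.125, 2.250).
Jacobian J = [[6·u·v + 2·u, 3·u^2], [4·u·v - 1, 2·u^2]].
At the point, J = [[-0.500, 0.750], [-2.000, 0.500]] (det J = 1.250).
Solving J·Δ = −F gives Δ = (1.800, 2.700).

(1.800, 2.700)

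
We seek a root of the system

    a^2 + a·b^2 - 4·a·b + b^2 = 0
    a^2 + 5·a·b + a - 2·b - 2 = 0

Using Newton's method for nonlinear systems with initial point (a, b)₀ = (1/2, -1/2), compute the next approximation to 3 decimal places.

At (1/2, -1/2): F = (1.625, -1.500).
Jacobian J = [[2·a + b^2 - 4·b, 2·a·b - 4·a + 2·b], [2·a + 5·b + 1, 5·a - 2]].
At the point, J = [[3.250, -3.500], [-0.500, 0.500]] (det J = -0.125).
Solving J·Δ = −F gives Δ = (-35.500, -32.500).
Then the next iterate is (a, b)₁ = (-35.000, -33.000).

(-35.000, -33.000)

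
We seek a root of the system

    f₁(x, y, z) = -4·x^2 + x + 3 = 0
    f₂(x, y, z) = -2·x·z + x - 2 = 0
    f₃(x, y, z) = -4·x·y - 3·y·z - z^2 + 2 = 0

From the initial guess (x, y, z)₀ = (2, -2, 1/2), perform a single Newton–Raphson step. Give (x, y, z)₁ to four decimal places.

(1.2667, -0.6965, 0.0000)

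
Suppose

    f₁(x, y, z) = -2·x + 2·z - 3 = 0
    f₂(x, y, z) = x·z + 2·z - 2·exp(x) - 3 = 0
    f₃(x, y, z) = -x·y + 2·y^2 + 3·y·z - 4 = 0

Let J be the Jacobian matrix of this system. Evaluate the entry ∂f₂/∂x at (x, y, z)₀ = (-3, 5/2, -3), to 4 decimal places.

∂f₂/∂x = z - 2·exp(x).
At (-3, 5/2, -3) this is -3.0996.

-3.0996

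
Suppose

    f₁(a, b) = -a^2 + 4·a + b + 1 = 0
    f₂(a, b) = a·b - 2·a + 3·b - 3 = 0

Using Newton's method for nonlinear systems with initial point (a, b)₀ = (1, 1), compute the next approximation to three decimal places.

(-1.333, 0.667)

At (1, 1): F = (5.000, -1.000).
Jacobian J = [[-2·a + 4, 1], [b - 2, a + 3]].
At the point, J = [[2.000, 1.000], [-1.000, 4.000]] (det J = 9.000).
Solving J·Δ = −F gives Δ = (-2.333, -0.333).
Then the next iterate is (a, b)₁ = (-1.333, 0.667).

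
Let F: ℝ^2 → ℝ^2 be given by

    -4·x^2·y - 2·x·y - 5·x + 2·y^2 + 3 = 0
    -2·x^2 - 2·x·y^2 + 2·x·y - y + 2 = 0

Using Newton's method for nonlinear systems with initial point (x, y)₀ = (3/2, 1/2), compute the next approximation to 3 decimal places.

At (3/2, 1/2): F = (-10.000, -2.250).
Jacobian J = [[-8·x·y - 2·y - 5, -4·x^2 - 2·x + 4·y], [-4·x - 2·y^2 + 2·y, -4·x·y + 2·x - 1]].
At the point, J = [[-12.000, -10.000], [-5.500, -1.000]] (det J = -43.000).
Solving J·Δ = −F gives Δ = (-0.291, -0.651).
Then the next iterate is (x, y)₁ = (1.209, -0.151).

(1.209, -0.151)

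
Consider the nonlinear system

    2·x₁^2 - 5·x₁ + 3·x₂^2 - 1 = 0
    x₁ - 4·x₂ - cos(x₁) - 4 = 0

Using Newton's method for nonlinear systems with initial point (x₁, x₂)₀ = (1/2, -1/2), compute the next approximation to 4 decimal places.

(0.3864, -1.1364)

At (1/2, -1/2): F = (-2.2500, -2.377583).
Jacobian J = [[4·x₁ - 5, 6·x₂], [sin(x₁) + 1, -4]].
At the point, J = [[-3.0000, -3.0000], [1.479426, -4.0000]] (det J = 16.438277).
Solving J·Δ = −F gives Δ = (-0.1136, -0.6364).
Then the next iterate is (x₁, x₂)₁ = (0.3864, -1.1364).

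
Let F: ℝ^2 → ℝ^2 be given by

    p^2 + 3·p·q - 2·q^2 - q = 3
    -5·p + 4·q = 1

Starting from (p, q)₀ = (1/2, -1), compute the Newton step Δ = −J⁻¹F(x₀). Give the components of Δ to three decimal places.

(-0.879, 0.776)

At (1/2, -1): F = (-5.250, -7.500).
Jacobian J = [[2·p + 3·q, 3·p - 4·q - 1], [-5, 4]].
At the point, J = [[-2.000, 4.500], [-5.000, 4.000]] (det J = 14.500).
Solving J·Δ = −F gives Δ = (-0.879, 0.776).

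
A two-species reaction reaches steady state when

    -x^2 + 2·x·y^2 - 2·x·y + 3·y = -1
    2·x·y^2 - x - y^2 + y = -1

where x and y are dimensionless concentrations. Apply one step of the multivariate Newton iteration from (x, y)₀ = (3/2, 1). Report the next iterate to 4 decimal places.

(1.2024, 0.5595)

At (3/2, 1): F = (1.7500, 2.5000).
Jacobian J = [[-2·x + 2·y^2 - 2·y, 4·x·y - 2·x + 3], [2·y^2 - 1, 4·x·y - 2·y + 1]].
At the point, J = [[-3.0000, 6.0000], [1.0000, 5.0000]] (det J = -21.0000).
Solving J·Δ = −F gives Δ = (-0.2976, -0.4405).
Then the next iterate is (x, y)₁ = (1.2024, 0.5595).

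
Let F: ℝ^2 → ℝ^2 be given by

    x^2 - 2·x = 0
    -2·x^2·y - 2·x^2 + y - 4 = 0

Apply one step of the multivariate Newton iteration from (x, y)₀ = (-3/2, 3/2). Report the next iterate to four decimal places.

(-0.4500, 2.0714)

At (-3/2, 3/2): F = (5.2500, -13.7500).
Jacobian J = [[2·x - 2, 0], [-4·x·y - 4·x, -2·x^2 + 1]].
At the point, J = [[-5.0000, 0.0000], [15.0000, -3.5000]] (det J = 17.5000).
Solving J·Δ = −F gives Δ = (1.0500, 0.5714).
Then the next iterate is (x, y)₁ = (-0.4500, 2.0714).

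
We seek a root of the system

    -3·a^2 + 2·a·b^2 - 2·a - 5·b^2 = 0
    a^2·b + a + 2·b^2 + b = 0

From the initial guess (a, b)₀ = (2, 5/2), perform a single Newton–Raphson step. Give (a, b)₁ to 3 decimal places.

(8.115, -3.785)

At (2, 5/2): F = (-22.250, 27.000).
Jacobian J = [[-6·a + 2·b^2 - 2, 4·a·b - 10·b], [2·a·b + 1, a^2 + 4·b + 1]].
At the point, J = [[-1.500, -5.000], [11.000, 15.000]] (det J = 32.500).
Solving J·Δ = −F gives Δ = (6.115, -6.285).
Then the next iterate is (a, b)₁ = (8.115, -3.785).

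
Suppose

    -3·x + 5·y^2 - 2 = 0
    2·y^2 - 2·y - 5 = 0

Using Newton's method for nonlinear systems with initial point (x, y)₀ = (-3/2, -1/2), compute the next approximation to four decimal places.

(1.2083, -1.3750)

At (-3/2, -1/2): F = (3.7500, -3.5000).
Jacobian J = [[-3, 10·y], [0, 4·y - 2]].
At the point, J = [[-3.0000, -5.0000], [0.0000, -4.0000]] (det J = 12.0000).
Solving J·Δ = −F gives Δ = (2.7083, -0.8750).
Then the next iterate is (x, y)₁ = (1.2083, -1.3750).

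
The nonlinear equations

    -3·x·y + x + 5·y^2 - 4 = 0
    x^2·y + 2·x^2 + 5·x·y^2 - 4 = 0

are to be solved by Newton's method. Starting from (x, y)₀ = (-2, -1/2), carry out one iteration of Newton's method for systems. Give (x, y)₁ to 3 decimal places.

At (-2, -1/2): F = (-7.750, -0.500).
Jacobian J = [[-3·y + 1, -3·x + 10·y], [2·x·y + 4·x + 5·y^2, x^2 + 10·x·y]].
At the point, J = [[2.500, 1.000], [-4.750, 14.000]] (det J = 39.750).
Solving J·Δ = −F gives Δ = (2.717, 0.958).
Then the next iterate is (x, y)₁ = (0.717, 0.458).

(0.717, 0.458)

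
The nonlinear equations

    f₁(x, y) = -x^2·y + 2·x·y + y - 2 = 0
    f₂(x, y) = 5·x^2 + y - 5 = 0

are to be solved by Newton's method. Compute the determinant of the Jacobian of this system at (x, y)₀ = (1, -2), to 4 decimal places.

-20.0000

J = [[-2·x·y + 2·y, -x^2 + 2·x + 1], [10·x, 1]].
At the point, J = [[0.0000, 2.0000], [10.0000, 1.0000]].
det J = -20.0000.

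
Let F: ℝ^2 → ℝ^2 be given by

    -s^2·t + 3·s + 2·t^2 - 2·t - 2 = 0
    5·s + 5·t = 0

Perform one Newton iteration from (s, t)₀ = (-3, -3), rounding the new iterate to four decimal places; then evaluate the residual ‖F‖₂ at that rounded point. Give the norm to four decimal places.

1006.8281

At (-3, -3): F = (40.0000, -30.0000).
Jacobian J = [[-2·s·t + 3, -s^2 + 4·t - 2], [5, 5]].
At the point, J = [[-15.0000, -23.0000], [5.0000, 5.0000]] (det J = 40.0000).
Solving J·Δ = −F gives Δ = (12.2500, -6.2500).
Then the next iterate is (s, t)₁ = (9.2500, -9.2500).
Re-evaluating at (9.2500, -9.2500): F = (1006.828125, 0.0000), so ‖F‖₂ = 1006.8281.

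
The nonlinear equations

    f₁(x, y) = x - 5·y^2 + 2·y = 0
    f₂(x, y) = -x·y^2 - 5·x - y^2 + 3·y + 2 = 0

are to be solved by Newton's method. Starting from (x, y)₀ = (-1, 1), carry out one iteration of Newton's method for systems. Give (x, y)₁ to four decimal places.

At (-1, 1): F = (-4.0000, 10.0000).
Jacobian J = [[1, -10·y + 2], [-y^2 - 5, -2·x·y - 2·y + 3]].
At the point, J = [[1.0000, -8.0000], [-6.0000, 3.0000]] (det J = -45.0000).
Solving J·Δ = −F gives Δ = (1.5111, -0.3111).
Then the next iterate is (x, y)₁ = (0.5111, 0.6889).

(0.5111, 0.6889)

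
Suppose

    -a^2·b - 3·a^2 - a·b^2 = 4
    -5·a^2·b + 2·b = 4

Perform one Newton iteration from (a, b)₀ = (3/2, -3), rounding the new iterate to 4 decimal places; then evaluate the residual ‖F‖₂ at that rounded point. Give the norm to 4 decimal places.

10.1525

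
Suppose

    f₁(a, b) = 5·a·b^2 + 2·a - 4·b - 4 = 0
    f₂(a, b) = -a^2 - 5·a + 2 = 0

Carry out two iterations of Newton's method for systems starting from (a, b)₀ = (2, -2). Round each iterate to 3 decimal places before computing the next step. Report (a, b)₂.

(0.386, -1.034)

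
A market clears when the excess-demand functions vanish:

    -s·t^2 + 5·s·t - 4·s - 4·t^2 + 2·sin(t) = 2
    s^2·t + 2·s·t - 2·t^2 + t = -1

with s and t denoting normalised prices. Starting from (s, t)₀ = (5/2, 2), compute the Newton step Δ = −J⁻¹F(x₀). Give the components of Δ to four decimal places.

At (5/2, 2): F = (-11.181405, 17.5000).
Jacobian J = [[-t^2 + 5·t - 4, -2·s·t + 5·s - 8·t + 2·cos(t)], [2·s·t + 2·t, s^2 + 2·s - 4·t + 1]].
At the point, J = [[2.0000, -14.332294], [14.0000, 4.2500]] (det J = 209.152111).
Solving J·Δ = −F gives Δ = (-0.9720, -0.9158).

(-0.9720, -0.9158)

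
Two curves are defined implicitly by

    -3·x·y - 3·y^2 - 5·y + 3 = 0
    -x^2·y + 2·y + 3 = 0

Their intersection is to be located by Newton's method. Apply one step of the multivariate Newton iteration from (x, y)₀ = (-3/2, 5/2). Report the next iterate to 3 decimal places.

(-1.848, 1.571)

At (-3/2, 5/2): F = (-17.000, 2.375).
Jacobian J = [[-3·y, -3·x - 6·y - 5], [-2·x·y, -x^2 + 2]].
At the point, J = [[-7.500, -15.500], [7.500, -0.250]] (det J = 118.125).
Solving J·Δ = −F gives Δ = (-0.348, -0.929).
Then the next iterate is (x, y)₁ = (-1.848, 1.571).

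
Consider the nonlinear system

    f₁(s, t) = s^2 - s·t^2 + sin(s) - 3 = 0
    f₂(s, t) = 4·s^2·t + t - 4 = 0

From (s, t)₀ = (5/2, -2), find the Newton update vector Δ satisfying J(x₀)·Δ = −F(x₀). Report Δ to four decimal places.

At (5/2, -2): F = (-6.151528, -56.0000).
Jacobian J = [[2·s - t^2 + cos(s), -2·s·t], [8·s·t, 4·s^2 + 1]].
At the point, J = [[0.198856, 10.0000], [-40.0000, 26.0000]] (det J = 405.170266).
Solving J·Δ = −F gives Δ = (-0.9874, 0.6348).

(-0.9874, 0.6348)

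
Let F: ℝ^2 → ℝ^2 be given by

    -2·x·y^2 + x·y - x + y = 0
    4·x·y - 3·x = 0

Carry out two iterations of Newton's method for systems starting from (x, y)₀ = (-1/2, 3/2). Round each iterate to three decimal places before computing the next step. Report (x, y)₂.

(-6.667, 5.533)

At (-1/2, 3/2): F = (3.500, -1.500).
Jacobian J = [[-2·y^2 + y - 1, -4·x·y + x + 1], [4·y - 3, 4·x]].
At the point, J = [[-4.000, 3.500], [3.000, -2.000]] (det J = -2.500).
Solving J·Δ = −F gives Δ = (-0.700, -1.800).
Then the next iterate is (x, y)₁ = (-1.200, -0.300).
Round to (-1.200, -0.300) and repeat: F = (1.476, 5.040), J = [[-1.480, -1.640], [-4.200, -4.800]].
Δ = (-5.467, 5.833), so (x, y)₂ = (-6.667, 5.533).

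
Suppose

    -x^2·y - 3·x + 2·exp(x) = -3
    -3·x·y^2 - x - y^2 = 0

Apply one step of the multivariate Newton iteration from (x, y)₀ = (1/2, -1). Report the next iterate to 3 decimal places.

(-3.963, -3.970)

At (1/2, -1): F = (5.04744, -3.000).
Jacobian J = [[-2·x·y + 2·exp(x) - 3, -x^2], [-3·y^2 - 1, -6·x·y - 2·y]].
At the point, J = [[1.29744, -0.250], [-4.000, 5.000]] (det J = 5.48721).
Solving J·Δ = −F gives Δ = (-4.463, -2.970).
Then the next iterate is (x, y)₁ = (-3.963, -3.970).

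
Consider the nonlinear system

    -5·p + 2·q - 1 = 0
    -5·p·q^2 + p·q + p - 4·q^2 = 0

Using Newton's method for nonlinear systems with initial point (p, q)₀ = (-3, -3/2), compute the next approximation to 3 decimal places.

At (-3, -3/2): F = (11.000, 26.250).
Jacobian J = [[-5, 2], [-5·q^2 + q + 1, -10·p·q + p - 8·q]].
At the point, J = [[-5.000, 2.000], [-11.750, -36.000]] (det J = 203.500).
Solving J·Δ = −F gives Δ = (2.204, 0.010).
Then the next iterate is (p, q)₁ = (-0.796, -1.490).

(-0.796, -1.490)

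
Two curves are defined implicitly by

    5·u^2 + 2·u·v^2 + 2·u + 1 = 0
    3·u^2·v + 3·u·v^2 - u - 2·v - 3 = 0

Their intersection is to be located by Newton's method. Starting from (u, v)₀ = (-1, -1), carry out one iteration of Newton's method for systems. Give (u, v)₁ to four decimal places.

At (-1, -1): F = (2.0000, -6.0000).
Jacobian J = [[10·u + 2·v^2 + 2, 4·u·v], [6·u·v + 3·v^2 - 1, 3·u^2 + 6·u·v - 2]].
At the point, J = [[-6.0000, 4.0000], [8.0000, 7.0000]] (det J = -74.0000).
Solving J·Δ = −F gives Δ = (0.5135, 0.2703).
Then the next iterate is (u, v)₁ = (-0.4865, -0.7297).

(-0.4865, -0.7297)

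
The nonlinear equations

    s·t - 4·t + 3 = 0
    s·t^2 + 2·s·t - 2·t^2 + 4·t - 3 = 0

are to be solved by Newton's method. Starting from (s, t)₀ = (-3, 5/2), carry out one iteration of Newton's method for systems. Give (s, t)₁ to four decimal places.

At (-3, 5/2): F = (-14.5000, -39.2500).
Jacobian J = [[t, s - 4], [t^2 + 2·t, 2·s·t + 2·s - 4·t + 4]].
At the point, J = [[2.5000, -7.0000], [11.2500, -27.0000]] (det J = 11.2500).
Solving J·Δ = −F gives Δ = (-10.3778, -5.7778).
Then the next iterate is (s, t)₁ = (-13.3778, -3.2778).

(-13.3778, -3.2778)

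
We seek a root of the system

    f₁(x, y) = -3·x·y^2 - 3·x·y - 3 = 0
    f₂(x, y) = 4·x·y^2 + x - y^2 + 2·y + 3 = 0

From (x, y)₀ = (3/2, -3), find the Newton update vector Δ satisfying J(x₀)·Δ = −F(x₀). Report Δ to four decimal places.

(-0.4224, 0.9954)

At (3/2, -3): F = (-30.0000, 43.5000).
Jacobian J = [[-3·y^2 - 3·y, -6·x·y - 3·x], [4·y^2 + 1, 8·x·y - 2·y + 2]].
At the point, J = [[-18.0000, 22.5000], [37.0000, -28.0000]] (det J = -328.5000).
Solving J·Δ = −F gives Δ = (-0.4224, 0.9954).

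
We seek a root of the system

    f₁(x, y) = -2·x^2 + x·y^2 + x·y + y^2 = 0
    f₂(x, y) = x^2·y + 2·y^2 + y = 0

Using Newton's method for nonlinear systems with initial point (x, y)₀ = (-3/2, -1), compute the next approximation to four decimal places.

At (-3/2, -1): F = (-3.5000, -1.2500).
Jacobian J = [[-4·x + y^2 + y, 2·x·y + x + 2·y], [2·x·y, x^2 + 4·y + 1]].
At the point, J = [[6.0000, -0.5000], [3.0000, -0.7500]] (det J = -3.0000).
Solving J·Δ = −F gives Δ = (0.6667, 1.0000).
Then the next iterate is (x, y)₁ = (-0.8333, 0.0000).

(-0.8333, 0.0000)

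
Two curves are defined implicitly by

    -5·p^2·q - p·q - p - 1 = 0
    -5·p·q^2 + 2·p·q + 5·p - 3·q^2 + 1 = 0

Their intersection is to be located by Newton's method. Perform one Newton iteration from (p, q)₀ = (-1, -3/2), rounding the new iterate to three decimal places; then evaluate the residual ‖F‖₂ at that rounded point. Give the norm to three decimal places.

At (-1, -3/2): F = (6.000, 3.500).
Jacobian J = [[-10·p·q - q - 1, -5·p^2 - p], [-5·q^2 + 2·q + 5, -10·p·q + 2·p - 6·q]].
At the point, J = [[-14.500, -4.000], [-9.250, -8.000]] (det J = 79.000).
Solving J·Δ = −F gives Δ = (0.430, -0.060).
Then the next iterate is (p, q)₁ = (-0.570, -1.560).
Re-evaluating at (-0.570, -1.560): F = (1.21502, -0.43664), so ‖F‖₂ = 1.291.

1.291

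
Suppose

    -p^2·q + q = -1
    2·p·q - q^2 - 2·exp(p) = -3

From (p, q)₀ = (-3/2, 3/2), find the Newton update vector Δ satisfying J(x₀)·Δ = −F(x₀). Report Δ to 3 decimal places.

At (-3/2, 3/2): F = (-0.875, -4.19626).
Jacobian J = [[-2·p·q, -p^2 + 1], [2·q - 2·exp(p), 2·p - 2·q]].
At the point, J = [[4.500, -1.250], [2.55374, -6.000]] (det J = -23.80783).
Solving J·Δ = −F gives Δ = (0.000, -0.699).

(0.000, -0.699)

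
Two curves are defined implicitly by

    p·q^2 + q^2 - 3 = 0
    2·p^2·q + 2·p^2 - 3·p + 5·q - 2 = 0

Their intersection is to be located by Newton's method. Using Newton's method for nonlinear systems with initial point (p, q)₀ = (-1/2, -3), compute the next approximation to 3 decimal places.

At (-1/2, -3): F = (1.500, -16.500).
Jacobian J = [[q^2, 2·p·q + 2·q], [4·p·q + 4·p - 3, 2·p^2 + 5]].
At the point, J = [[9.000, -3.000], [1.000, 5.500]] (det J = 52.500).
Solving J·Δ = −F gives Δ = (0.786, 2.857).
Then the next iterate is (p, q)₁ = (0.286, -0.143).

(0.286, -0.143)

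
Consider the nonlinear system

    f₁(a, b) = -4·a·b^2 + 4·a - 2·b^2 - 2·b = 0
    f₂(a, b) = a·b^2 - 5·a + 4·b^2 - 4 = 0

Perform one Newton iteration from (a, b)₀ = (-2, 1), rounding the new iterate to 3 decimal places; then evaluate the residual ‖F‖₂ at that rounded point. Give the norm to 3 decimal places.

8.663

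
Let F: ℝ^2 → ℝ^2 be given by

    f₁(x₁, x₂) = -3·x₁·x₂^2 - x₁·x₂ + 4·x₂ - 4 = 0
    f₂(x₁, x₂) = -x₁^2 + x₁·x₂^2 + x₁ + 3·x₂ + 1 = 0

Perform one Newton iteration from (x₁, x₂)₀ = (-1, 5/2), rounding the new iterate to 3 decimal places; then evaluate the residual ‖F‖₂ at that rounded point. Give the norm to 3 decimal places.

At (-1, 5/2): F = (27.250, 0.250).
Jacobian J = [[-3·x₂^2 - x₂, -6·x₁·x₂ - x₁ + 4], [-2·x₁ + x₂^2 + 1, 2·x₁·x₂ + 3]].
At the point, J = [[-21.250, 20.000], [9.250, -2.000]] (det J = -142.500).
Solving J·Δ = −F gives Δ = (-0.418, -1.806).
Then the next iterate is (x₁, x₂)₁ = (-1.418, 0.694).
Re-evaluating at (-1.418, 0.694): F = (1.80897, -1.02968), so ‖F‖₂ = 2.081.

2.081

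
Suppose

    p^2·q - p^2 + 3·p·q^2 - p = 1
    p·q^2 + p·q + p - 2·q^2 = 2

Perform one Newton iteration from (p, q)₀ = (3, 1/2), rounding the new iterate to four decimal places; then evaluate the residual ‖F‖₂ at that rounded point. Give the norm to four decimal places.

1.9507

At (3, 1/2): F = (-6.2500, 2.7500).
Jacobian J = [[2·p·q - 2·p + 3·q^2 - 1, p^2 + 6·p·q], [q^2 + q + 1, 2·p·q + p - 4·q]].
At the point, J = [[-3.2500, 18.0000], [1.7500, 4.0000]] (det J = -44.5000).
Solving J·Δ = −F gives Δ = (-1.6742, 0.0449).
Then the next iterate is (p, q)₁ = (1.3258, 0.5449).
Re-evaluating at (1.3258, 0.5449): F = (-1.944796, -0.151952), so ‖F‖₂ = 1.9507.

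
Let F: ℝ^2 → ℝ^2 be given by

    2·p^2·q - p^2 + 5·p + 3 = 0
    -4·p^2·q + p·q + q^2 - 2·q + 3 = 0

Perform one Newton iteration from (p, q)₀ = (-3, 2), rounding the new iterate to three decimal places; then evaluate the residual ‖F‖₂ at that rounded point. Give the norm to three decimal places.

11.055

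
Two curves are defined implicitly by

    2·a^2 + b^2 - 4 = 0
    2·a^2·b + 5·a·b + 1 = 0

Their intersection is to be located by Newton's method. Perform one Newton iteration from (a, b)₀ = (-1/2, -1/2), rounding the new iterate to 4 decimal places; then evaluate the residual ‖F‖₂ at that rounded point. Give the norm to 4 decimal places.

49.5278

At (-1/2, -1/2): F = (-3.2500, 2.0000).
Jacobian J = [[4·a, 2·b], [4·a·b + 5·b, 2·a^2 + 5·a]].
At the point, J = [[-2.0000, -1.0000], [-1.5000, -2.0000]] (det J = 2.5000).
Solving J·Δ = −F gives Δ = (-3.4000, 3.5500).
Then the next iterate is (a, b)₁ = (-3.9000, 3.0500).
Re-evaluating at (-3.9000, 3.0500): F = (35.7225, 34.3060), so ‖F‖₂ = 49.5278.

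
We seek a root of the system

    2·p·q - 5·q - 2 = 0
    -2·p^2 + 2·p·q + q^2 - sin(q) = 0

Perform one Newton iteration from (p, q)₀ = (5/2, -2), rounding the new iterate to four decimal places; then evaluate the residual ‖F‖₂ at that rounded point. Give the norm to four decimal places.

45.2706

At (5/2, -2): F = (-2.0000, -17.590703).
Jacobian J = [[2·q, 2·p - 5], [-4·p + 2·q, 2·p + 2·q - cos(q)]].
At the point, J = [[-4.0000, 0.0000], [-14.0000, 1.416147]] (det J = -5.664587).
Solving J·Δ = −F gives Δ = (-0.5000, 7.4785).
Then the next iterate is (p, q)₁ = (2.0000, 5.4785).
Re-evaluating at (2.0000, 5.4785): F = (-7.4785, 44.648575), so ‖F‖₂ = 45.2706.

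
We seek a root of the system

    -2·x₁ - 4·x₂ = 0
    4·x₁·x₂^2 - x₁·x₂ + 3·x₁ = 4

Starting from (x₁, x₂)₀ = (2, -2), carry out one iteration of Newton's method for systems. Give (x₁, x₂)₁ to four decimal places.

(1.8947, -0.9474)

At (2, -2): F = (4.0000, 38.0000).
Jacobian J = [[-2, -4], [4·x₂^2 - x₂ + 3, 8·x₁·x₂ - x₁]].
At the point, J = [[-2.0000, -4.0000], [21.0000, -34.0000]] (det J = 152.0000).
Solving J·Δ = −F gives Δ = (-0.1053, 1.0526).
Then the next iterate is (x₁, x₂)₁ = (1.8947, -0.9474).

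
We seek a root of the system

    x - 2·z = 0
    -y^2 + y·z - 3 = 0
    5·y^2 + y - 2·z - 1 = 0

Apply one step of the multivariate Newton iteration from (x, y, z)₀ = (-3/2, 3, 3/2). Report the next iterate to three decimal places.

(3.821, 1.607, 1.911)

At (-3/2, 3, 3/2): F = (-4.500, -7.500, 44.000).
Jacobian J = [[1, 0, -2], [0, -2·y + z, y], [0, 10·y + 1, -2]].
At the point, J = [[1.000, 0.000, -2.000], [0.000, -4.500, 3.000], [0.000, 31.000, -2.000]] (det J = -84.000).
Solving J·Δ = −F gives Δ = (5.321, -1.393, 0.411).
Then the next iterate is (x, y, z)₁ = (3.821, 1.607, 1.911).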